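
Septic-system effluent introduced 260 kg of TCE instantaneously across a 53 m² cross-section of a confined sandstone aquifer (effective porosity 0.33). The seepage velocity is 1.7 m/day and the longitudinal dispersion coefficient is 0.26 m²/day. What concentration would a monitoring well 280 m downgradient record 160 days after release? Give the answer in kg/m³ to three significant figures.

0.443 kg/m³

For an instantaneous plane source, C(x,t) = M/(n_e·A·√(4πDt)) · exp(−(x−vt)²/(4Dt)), with n_e·A the pore (flow) area.
Plume center vt = 1.7 × 160 = 272 m, so the well at 280 m is 8 m downgradient of the peak.
√(4πDt) = 22.86 m, giving peak height M/(n_e·A·√(4πDt)) = 260/(0.33 × 53 × 22.86) = 0.6503 kg/m³.
(x−vt)²/(4Dt) = (8)²/(4 × 0.26 × 160) = 0.3846; exp(−0.3846) = 0.6807.
C = 0.6503 × 0.6807 = 0.443 kg/m³.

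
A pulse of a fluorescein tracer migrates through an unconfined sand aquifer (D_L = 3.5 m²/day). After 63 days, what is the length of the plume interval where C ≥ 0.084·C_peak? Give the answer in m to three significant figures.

The plume is Gaussian with σ = √(2Dt) = √(2 × 3.5 × 63) = 21.00 m.
C/C_peak = exp(−Δx²/(2σ²)) = 0.084 ⇒ Δx = σ·√(−2 ln 0.084) = 21.00 × 2.226 = 46.75 m.
Width = 2Δx = 93.5 m.

93.5 m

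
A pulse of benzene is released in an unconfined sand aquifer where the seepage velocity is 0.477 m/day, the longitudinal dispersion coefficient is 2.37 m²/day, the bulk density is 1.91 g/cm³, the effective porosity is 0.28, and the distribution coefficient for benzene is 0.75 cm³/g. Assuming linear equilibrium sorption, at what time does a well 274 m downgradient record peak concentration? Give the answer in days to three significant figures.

3450 days

Retardation factor R = 1 + ρ_b·K_d/n = 1 + 1.91 × 0.75/0.28 = 6.116.
Sorption retards both mechanisms: v_R = v/R = 0.07799 m/day, D_R = D/R = 0.3875 m²/day.
Peak time from v_R²t² + 2D_R t − x² = 0: t = (√(D_R² + v_R²x²) − D_R)/v_R².
√(D_R² + v_R²x²) = √(0.3875² + 0.07799² × 274²) = 21.37; v_R² = 0.006082.
t = (21.37 − 0.3875)/0.006082 = 3450 days.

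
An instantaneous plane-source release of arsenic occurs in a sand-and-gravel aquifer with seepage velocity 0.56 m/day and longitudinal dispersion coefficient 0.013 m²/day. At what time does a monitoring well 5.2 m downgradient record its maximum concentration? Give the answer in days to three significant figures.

For the 1D instantaneous-source solution, setting ∂C/∂t = 0 at fixed x gives v²t² + 2Dt − x² = 0, so t = (√(D² + v²x²) − D)/v².
√(D² + v²x²) = √(0.013² + 0.56² × 5.2²) = 2.912; v² = 0.3136.
t = (2.912 − 0.013)/0.3136 = 9.24 days (vs. the pure-advection estimate x/v = 9.29 d).

9.24 days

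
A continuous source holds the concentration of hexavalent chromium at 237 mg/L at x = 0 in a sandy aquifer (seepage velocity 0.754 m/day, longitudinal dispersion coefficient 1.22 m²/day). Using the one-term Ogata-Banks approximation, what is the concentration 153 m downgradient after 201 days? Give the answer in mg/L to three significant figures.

For a continuous step input, C/C₀ ≈ ½·erfc((x−vt)/(2√(Dt))).
vt = 0.754 × 201 = 151.554 m and 2√(Dt) = 2√(1.22 × 201) = 31.32 m.
Argument (x−vt)/(2√(Dt)) = (153 − 151.554)/31.32 = 0.04617; ½·erfc(0.04617) = 0.4740.
C = 237 × 0.4740 = 112 mg/L.

112 mg/L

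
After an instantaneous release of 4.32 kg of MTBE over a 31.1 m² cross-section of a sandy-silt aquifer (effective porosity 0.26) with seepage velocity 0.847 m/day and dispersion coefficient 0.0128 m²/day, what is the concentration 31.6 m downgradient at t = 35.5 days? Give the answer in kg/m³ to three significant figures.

0.0615 kg/m³

For an instantaneous plane source, C(x,t) = M/(n_e·A·√(4πDt)) · exp(−(x−vt)²/(4Dt)), with n_e·A the pore (flow) area.
Plume center vt = 0.847 × 35.5 = 30.0685 m, so the well at 31.6 m is 1.5315 m downgradient of the peak.
√(4πDt) = 2.390 m, giving peak height M/(n_e·A·√(4πDt)) = 4.32/(0.26 × 31.1 × 2.390) = 0.2235 kg/m³.
(x−vt)²/(4Dt) = (1.5315)²/(4 × 0.0128 × 35.5) = 1.290; exp(−1.290) = 0.2753.
C = 0.2235 × 0.2753 = 0.0615 kg/m³.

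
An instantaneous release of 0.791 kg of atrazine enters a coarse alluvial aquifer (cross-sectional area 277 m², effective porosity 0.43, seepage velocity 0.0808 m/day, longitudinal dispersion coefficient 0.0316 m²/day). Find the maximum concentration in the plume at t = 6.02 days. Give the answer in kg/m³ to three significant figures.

0.00430 kg/m³

The peak of an instantaneous 1D plume sits at x = vt; there the Gaussian factor is 1 and C_max = M/(n_e·A·√(4πDt)), where n_e·A is the pore area the mass is dissolved in.
√(4πDt) = √(4π × 0.0316 × 6.02) = 1.546 m, so C_max = 0.791/(0.43 × 277 × 1.546) = 0.00430 kg/m³.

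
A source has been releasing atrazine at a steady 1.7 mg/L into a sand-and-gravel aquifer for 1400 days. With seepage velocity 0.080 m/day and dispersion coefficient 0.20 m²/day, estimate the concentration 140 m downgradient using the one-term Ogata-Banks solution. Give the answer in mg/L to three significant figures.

0.201 mg/L

For a continuous step input, C/C₀ ≈ ½·erfc((x−vt)/(2√(Dt))).
vt = 0.080 × 1400 = 112 m and 2√(Dt) = 2√(0.20 × 1400) = 33.47 m.
Argument (x−vt)/(2√(Dt)) = (140 − 112)/33.47 = 0.8366; ½·erfc(0.8366) = 0.1184.
C = 1.7 × 0.1184 = 0.201 mg/L.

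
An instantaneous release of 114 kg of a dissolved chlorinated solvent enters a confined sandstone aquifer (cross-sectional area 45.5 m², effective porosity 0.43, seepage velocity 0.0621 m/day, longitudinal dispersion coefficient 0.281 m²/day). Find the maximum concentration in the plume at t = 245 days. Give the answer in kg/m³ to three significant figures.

The peak of an instantaneous 1D plume sits at x = vt; there the Gaussian factor is 1 and C_max = M/(n_e·A·√(4πDt)), where n_e·A is the pore area the mass is dissolved in.
√(4πDt) = √(4π × 0.281 × 245) = 29.41 m, so C_max = 114/(0.43 × 45.5 × 29.41) = 0.198 kg/m³.

0.198 kg/m³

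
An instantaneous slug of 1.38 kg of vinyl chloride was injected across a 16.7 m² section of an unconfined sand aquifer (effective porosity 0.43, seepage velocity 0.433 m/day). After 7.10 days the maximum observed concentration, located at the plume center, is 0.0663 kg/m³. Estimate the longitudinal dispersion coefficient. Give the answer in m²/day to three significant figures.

0.0942 m²/day

At the plume center C_max = M/(n_e·A·√(4πDt)), so D = M²/(4πt·(n_e·A·C_max)²).
n_e·A·C_max = 0.43 × 16.7 × 0.0663 = 0.4761 kg/m.
D = 1.38²/(4π × 7.10 × 0.4761²) = 0.0942 m²/day.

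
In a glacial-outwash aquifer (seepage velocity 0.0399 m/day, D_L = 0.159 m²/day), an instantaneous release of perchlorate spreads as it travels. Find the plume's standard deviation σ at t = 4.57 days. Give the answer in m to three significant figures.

1.21 m

Dispersive spreading gives a Gaussian with σ² = 2Dt; advection only shifts the center.
σ = √(2 × 0.159 × 4.57) = 1.21 m.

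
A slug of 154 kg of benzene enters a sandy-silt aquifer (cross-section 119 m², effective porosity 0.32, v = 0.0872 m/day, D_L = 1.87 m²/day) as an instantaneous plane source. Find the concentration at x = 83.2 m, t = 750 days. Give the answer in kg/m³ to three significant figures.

For an instantaneous plane source, C(x,t) = M/(n_e·A·√(4πDt)) · exp(−(x−vt)²/(4Dt)), with n_e·A the pore (flow) area.
Plume center vt = 0.0872 × 750 = 65.4 m, so the well at 83.2 m is 17.8 m downgradient of the peak.
√(4πDt) = 132.8 m, giving peak height M/(n_e·A·√(4πDt)) = 154/(0.32 × 119 × 132.8) = 0.03045 kg/m³.
(x−vt)²/(4Dt) = (17.8)²/(4 × 1.87 × 750) = 0.05648; exp(−0.05648) = 0.9451.
C = 0.03045 × 0.9451 = 0.0288 kg/m³.

0.0288 kg/m³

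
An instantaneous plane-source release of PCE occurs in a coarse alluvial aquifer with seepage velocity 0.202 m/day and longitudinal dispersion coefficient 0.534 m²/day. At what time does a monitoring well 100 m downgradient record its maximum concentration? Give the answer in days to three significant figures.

482 days

For the 1D instantaneous-source solution, setting ∂C/∂t = 0 at fixed x gives v²t² + 2Dt − x² = 0, so t = (√(D² + v²x²) − D)/v².
√(D² + v²x²) = √(0.534² + 0.202² × 100²) = 20.21; v² = 0.040804.
t = (20.21 − 0.534)/0.040804 = 482 days (vs. the pure-advection estimate x/v = 495 d).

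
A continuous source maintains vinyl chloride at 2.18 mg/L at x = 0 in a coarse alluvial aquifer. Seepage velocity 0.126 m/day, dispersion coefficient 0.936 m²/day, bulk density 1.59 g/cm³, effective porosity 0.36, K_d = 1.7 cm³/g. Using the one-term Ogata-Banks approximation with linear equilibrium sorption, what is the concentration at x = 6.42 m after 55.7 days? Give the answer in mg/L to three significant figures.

Retardation factor R = 1 + ρ_b·K_d/n = 1 + 1.59 × 1.7/0.36 = 8.508.
Sorption retards both mechanisms: v_R = v/R = 0.01481 m/day, D_R = D/R = 0.1100 m²/day.
v_R·t = 0.01481 × 55.7 = 0.824917 m; 2√(D_R t) = 4.951 m; argument = (6.42 − 0.824917)/4.951 = 1.130.
C = C₀ × ½·erfc(1.130) = 2.18 × 0.05501 = 0.120 mg/L.

0.120 mg/L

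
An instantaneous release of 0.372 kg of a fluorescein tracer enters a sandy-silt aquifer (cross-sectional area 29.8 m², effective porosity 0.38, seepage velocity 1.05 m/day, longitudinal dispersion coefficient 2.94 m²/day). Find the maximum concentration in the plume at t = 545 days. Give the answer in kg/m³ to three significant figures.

The peak of an instantaneous 1D plume sits at x = vt; there the Gaussian factor is 1 and C_max = M/(n_e·A·√(4πDt)), where n_e·A is the pore area the mass is dissolved in.
√(4πDt) = √(4π × 2.94 × 545) = 141.9 m, so C_max = 0.372/(0.38 × 29.8 × 141.9) = 0.000232 kg/m³.

0.000232 kg/m³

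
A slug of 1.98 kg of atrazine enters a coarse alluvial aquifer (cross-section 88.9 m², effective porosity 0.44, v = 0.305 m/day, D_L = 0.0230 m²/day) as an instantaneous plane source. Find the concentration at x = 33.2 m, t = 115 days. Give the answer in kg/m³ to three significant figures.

For an instantaneous plane source, C(x,t) = M/(n_e·A·√(4πDt)) · exp(−(x−vt)²/(4Dt)), with n_e·A the pore (flow) area.
Plume center vt = 0.305 × 115 = 35.075 m, so the well at 33.2 m is 1.875 m upgradient of the peak.
√(4πDt) = 5.765 m, giving peak height M/(n_e·A·√(4πDt)) = 1.98/(0.44 × 88.9 × 5.765) = 0.008780 kg/m³.
(x−vt)²/(4Dt) = (-1.875)²/(4 × 0.0230 × 115) = 0.3323; exp(−0.3323) = 0.7173.
C = 0.008780 × 0.7173 = 0.00630 kg/m³.

0.00630 kg/m³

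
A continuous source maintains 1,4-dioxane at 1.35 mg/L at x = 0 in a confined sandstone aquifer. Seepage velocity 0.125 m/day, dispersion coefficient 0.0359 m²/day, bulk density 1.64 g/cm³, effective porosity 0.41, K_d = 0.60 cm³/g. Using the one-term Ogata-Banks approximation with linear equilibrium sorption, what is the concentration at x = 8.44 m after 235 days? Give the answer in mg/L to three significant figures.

0.723 mg/L

Retardation factor R = 1 + ρ_b·K_d/n = 1 + 1.64 × 0.60/0.41 = 3.400.
Sorption retards both mechanisms: v_R = v/R = 0.03676 m/day, D_R = D/R = 0.01056 m²/day.
v_R·t = 0.03676 × 235 = 8.6386 m; 2√(D_R t) = 3.151 m; argument = (8.44 − 8.6386)/3.151 = -0.06303.
C = C₀ × ½·erfc(-0.06303) = 1.35 × 0.5355 = 0.723 mg/L.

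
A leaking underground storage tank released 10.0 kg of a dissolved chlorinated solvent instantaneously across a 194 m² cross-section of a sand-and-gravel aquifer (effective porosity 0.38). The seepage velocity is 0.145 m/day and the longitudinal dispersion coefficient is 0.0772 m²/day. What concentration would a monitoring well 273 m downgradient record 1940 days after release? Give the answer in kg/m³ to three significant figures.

For an instantaneous plane source, C(x,t) = M/(n_e·A·√(4πDt)) · exp(−(x−vt)²/(4Dt)), with n_e·A the pore (flow) area.
Plume center vt = 0.145 × 1940 = 281.3 m, so the well at 273 m is 8.3 m upgradient of the peak.
√(4πDt) = 43.38 m, giving peak height M/(n_e·A·√(4πDt)) = 10.0/(0.38 × 194 × 43.38) = 0.003127 kg/m³.
(x−vt)²/(4Dt) = (-8.3)²/(4 × 0.0772 × 1940) = 0.1150; exp(−0.1150) = 0.8914.
C = 0.003127 × 0.8914 = 0.00279 kg/m³.

0.00279 kg/m³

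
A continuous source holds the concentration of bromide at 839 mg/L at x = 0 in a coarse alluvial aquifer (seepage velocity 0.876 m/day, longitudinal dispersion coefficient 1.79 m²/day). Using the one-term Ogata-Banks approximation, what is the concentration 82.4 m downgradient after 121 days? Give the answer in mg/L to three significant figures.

731 mg/L

For a continuous step input, C/C₀ ≈ ½·erfc((x−vt)/(2√(Dt))).
vt = 0.876 × 121 = 105.996 m and 2√(Dt) = 2√(1.79 × 121) = 29.43 m.
Argument (x−vt)/(2√(Dt)) = (82.4 − 105.996)/29.43 = -0.8018; ½·erfc(-0.8018) = 0.8716.
C = 839 × 0.8716 = 731 mg/L.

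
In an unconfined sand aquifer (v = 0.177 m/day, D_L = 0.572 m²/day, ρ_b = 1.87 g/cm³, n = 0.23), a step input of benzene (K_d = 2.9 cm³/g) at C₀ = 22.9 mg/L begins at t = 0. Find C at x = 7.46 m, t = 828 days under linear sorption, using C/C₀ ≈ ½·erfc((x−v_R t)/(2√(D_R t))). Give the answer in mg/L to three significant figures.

9.27 mg/L

Retardation factor R = 1 + ρ_b·K_d/n = 1 + 1.87 × 2.9/0.23 = 24.58.
Sorption retards both mechanisms: v_R = v/R = 0.007201 m/day, D_R = D/R = 0.02327 m²/day.
v_R·t = 0.007201 × 828 = 5.962428 m; 2√(D_R t) = 8.779 m; argument = (7.46 − 5.962428)/8.779 = 0.1706.
C = C₀ × ½·erfc(0.1706) = 22.9 × 0.4047 = 9.27 mg/L.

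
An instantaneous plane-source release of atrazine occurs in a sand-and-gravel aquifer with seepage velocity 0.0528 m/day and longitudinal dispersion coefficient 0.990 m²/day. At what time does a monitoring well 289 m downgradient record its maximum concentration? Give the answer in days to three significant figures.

For the 1D instantaneous-source solution, setting ∂C/∂t = 0 at fixed x gives v²t² + 2Dt − x² = 0, so t = (√(D² + v²x²) − D)/v².
√(D² + v²x²) = √(0.990² + 0.0528² × 289²) = 15.29; v² = 0.00278784.
t = (15.29 − 0.990)/0.00278784 = 5130 days (vs. the pure-advection estimate x/v = 5470 d).

5130 days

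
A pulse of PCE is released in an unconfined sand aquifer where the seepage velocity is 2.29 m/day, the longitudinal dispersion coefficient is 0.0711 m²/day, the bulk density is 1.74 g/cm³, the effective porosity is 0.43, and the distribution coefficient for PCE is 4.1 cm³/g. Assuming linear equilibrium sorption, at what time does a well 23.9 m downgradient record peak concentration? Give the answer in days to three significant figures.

183 days

Retardation factor R = 1 + ρ_b·K_d/n = 1 + 1.74 × 4.1/0.43 = 17.59.
Sorption retards both mechanisms: v_R = v/R = 0.1302 m/day, D_R = D/R = 0.004042 m²/day.
Peak time from v_R²t² + 2D_R t − x² = 0: t = (√(D_R² + v_R²x²) − D_R)/v_R².
√(D_R² + v_R²x²) = √(0.004042² + 0.1302² × 23.9²) = 3.112; v_R² = 0.01695.
t = (3.112 − 0.004042)/0.01695 = 183 days.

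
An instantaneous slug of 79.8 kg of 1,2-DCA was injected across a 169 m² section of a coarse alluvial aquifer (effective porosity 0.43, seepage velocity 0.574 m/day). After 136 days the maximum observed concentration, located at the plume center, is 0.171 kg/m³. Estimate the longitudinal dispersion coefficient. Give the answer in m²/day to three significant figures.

0.0241 m²/day

At the plume center C_max = M/(n_e·A·√(4πDt)), so D = M²/(4πt·(n_e·A·C_max)²).
n_e·A·C_max = 0.43 × 169 × 0.171 = 12.43 kg/m.
D = 79.8²/(4π × 136 × 12.43²) = 0.0241 m²/day.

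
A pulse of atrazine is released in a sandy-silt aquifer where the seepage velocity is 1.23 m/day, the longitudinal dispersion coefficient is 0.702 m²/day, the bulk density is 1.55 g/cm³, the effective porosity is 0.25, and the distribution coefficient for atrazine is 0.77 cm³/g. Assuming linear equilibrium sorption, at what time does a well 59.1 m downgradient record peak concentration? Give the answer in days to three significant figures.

Retardation factor R = 1 + ρ_b·K_d/n = 1 + 1.55 × 0.77/0.25 = 5.774.
Sorption retards both mechanisms: v_R = v/R = 0.2130 m/day, D_R = D/R = 0.1216 m²/day.
Peak time from v_R²t² + 2D_R t − x² = 0: t = (√(D_R² + v_R²x²) − D_R)/v_R².
√(D_R² + v_R²x²) = √(0.1216² + 0.2130² × 59.1²) = 12.59; v_R² = 0.04537.
t = (12.59 − 0.1216)/0.04537 = 275 days.

275 days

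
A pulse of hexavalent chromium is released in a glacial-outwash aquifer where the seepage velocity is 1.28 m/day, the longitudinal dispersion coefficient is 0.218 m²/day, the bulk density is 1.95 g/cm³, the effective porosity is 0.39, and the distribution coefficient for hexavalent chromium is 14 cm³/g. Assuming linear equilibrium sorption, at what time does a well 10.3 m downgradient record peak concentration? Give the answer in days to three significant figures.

562 days

Retardation factor R = 1 + ρ_b·K_d/n = 1 + 1.95 × 14/0.39 = 71.00.
Sorption retards both mechanisms: v_R = v/R = 0.01803 m/day, D_R = D/R = 0.003070 m²/day.
Peak time from v_R²t² + 2D_R t − x² = 0: t = (√(D_R² + v_R²x²) − D_R)/v_R².
√(D_R² + v_R²x²) = √(0.003070² + 0.01803² × 10.3²) = 0.1857; v_R² = 0.0003251.
t = (0.1857 − 0.003070)/0.0003251 = 562 days.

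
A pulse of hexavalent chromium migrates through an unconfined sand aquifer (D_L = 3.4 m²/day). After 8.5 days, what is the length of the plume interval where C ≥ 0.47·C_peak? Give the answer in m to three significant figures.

18.7 m

The plume is Gaussian with σ = √(2Dt) = √(2 × 3.4 × 8.5) = 7.603 m.
C/C_peak = exp(−Δx²/(2σ²)) = 0.47 ⇒ Δx = σ·√(−2 ln 0.47) = 7.603 × 1.229 = 9.344 m.
Width = 2Δx = 18.7 m.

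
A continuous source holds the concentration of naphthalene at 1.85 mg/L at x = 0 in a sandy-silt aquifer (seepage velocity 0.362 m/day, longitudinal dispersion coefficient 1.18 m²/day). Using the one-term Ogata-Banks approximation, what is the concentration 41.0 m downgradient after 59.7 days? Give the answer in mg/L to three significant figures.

For a continuous step input, C/C₀ ≈ ½·erfc((x−vt)/(2√(Dt))).
vt = 0.362 × 59.7 = 21.6114 m and 2√(Dt) = 2√(1.18 × 59.7) = 16.79 m.
Argument (x−vt)/(2√(Dt)) = (41.0 − 21.6114)/16.79 = 1.155; ½·erfc(1.155) = 0.05119.
C = 1.85 × 0.05119 = 0.0947 mg/L.

0.0947 mg/L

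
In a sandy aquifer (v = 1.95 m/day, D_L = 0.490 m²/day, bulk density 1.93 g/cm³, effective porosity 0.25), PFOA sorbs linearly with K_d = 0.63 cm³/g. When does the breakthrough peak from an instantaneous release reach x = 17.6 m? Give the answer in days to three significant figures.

52.2 days

Retardation factor R = 1 + ρ_b·K_d/n = 1 + 1.93 × 0.63/0.25 = 5.864.
Sorption retards both mechanisms: v_R = v/R = 0.3325 m/day, D_R = D/R = 0.08356 m²/day.
Peak time from v_R²t² + 2D_R t − x² = 0: t = (√(D_R² + v_R²x²) − D_R)/v_R².
√(D_R² + v_R²x²) = √(0.08356² + 0.3325² × 17.6²) = 5.853; v_R² = 0.1106.
t = (5.853 − 0.08356)/0.1106 = 52.2 days.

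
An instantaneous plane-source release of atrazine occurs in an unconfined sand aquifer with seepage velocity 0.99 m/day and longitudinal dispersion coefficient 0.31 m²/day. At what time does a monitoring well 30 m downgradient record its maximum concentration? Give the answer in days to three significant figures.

30.0 days

For the 1D instantaneous-source solution, setting ∂C/∂t = 0 at fixed x gives v²t² + 2Dt − x² = 0, so t = (√(D² + v²x²) − D)/v².
√(D² + v²x²) = √(0.31² + 0.99² × 30²) = 29.70; v² = 0.9801.
t = (29.70 − 0.31)/0.9801 = 30.0 days (vs. the pure-advection estimate x/v = 30.3 d).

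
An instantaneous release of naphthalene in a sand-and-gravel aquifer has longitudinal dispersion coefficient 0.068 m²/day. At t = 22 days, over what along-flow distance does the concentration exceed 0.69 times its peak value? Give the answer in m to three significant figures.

2.98 m

The plume is Gaussian with σ = √(2Dt) = √(2 × 0.068 × 22) = 1.730 m.
C/C_peak = exp(−Δx²/(2σ²)) = 0.69 ⇒ Δx = σ·√(−2 ln 0.69) = 1.730 × 0.8615 = 1.490 m.
Width = 2Δx = 2.98 m.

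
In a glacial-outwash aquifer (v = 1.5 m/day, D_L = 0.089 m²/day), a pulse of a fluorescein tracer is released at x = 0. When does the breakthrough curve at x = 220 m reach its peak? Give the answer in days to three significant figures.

For the 1D instantaneous-source solution, setting ∂C/∂t = 0 at fixed x gives v²t² + 2Dt − x² = 0, so t = (√(D² + v²x²) − D)/v².
√(D² + v²x²) = √(0.089² + 1.5² × 220²) = 330.0; v² = 2.25.
t = (330.0 − 0.089)/2.25 = 147 days (vs. the pure-advection estimate x/v = 147 d).

147 days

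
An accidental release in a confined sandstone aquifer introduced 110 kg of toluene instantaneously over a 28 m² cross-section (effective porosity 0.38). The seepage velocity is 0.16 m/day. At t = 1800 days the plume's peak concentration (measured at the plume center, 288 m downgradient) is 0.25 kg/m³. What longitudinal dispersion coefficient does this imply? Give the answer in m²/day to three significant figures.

At the plume center C_max = M/(n_e·A·√(4πDt)), so D = M²/(4πt·(n_e·A·C_max)²).
n_e·A·C_max = 0.38 × 28 × 0.25 = 2.660 kg/m.
D = 110²/(4π × 1800 × 2.660²) = 0.0756 m²/day.

0.0756 m²/day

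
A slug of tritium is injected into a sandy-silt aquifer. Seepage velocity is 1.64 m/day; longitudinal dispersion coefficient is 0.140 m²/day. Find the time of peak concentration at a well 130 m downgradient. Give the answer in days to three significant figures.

79.2 days

For the 1D instantaneous-source solution, setting ∂C/∂t = 0 at fixed x gives v²t² + 2Dt − x² = 0, so t = (√(D² + v²x²) − D)/v².
√(D² + v²x²) = √(0.140² + 1.64² × 130²) = 213.2; v² = 2.6896.
t = (213.2 − 0.140)/2.6896 = 79.2 days (vs. the pure-advection estimate x/v = 79.3 d).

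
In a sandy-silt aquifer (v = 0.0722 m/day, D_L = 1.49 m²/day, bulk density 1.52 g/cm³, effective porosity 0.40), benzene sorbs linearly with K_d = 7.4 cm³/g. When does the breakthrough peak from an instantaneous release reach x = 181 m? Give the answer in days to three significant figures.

65200 days

Retardation factor R = 1 + ρ_b·K_d/n = 1 + 1.52 × 7.4/0.40 = 29.12.
Sorption retards both mechanisms: v_R = v/R = 0.002479 m/day, D_R = D/R = 0.05117 m²/day.
Peak time from v_R²t² + 2D_R t − x² = 0: t = (√(D_R² + v_R²x²) − D_R)/v_R².
√(D_R² + v_R²x²) = √(0.05117² + 0.002479² × 181²) = 0.4516; v_R² = 6.145e-06.
t = (0.4516 − 0.05117)/6.145e-06 = 65200 days.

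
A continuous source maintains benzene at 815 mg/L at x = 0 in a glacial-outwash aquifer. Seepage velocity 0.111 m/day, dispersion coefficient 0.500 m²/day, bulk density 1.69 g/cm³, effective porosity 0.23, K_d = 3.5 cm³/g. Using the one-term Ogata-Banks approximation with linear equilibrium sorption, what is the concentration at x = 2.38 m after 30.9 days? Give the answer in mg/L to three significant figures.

14.8 mg/L

Retardation factor R = 1 + ρ_b·K_d/n = 1 + 1.69 × 3.5/0.23 = 26.72.
Sorption retards both mechanisms: v_R = v/R = 0.004154 m/day, D_R = D/R = 0.01871 m²/day.
v_R·t = 0.004154 × 30.9 = 0.1283586 m; 2√(D_R t) = 1.521 m; argument = (2.38 − 0.1283586)/1.521 = 1.480.
C = C₀ × ½·erfc(1.480) = 815 × 0.01817 = 14.8 mg/L.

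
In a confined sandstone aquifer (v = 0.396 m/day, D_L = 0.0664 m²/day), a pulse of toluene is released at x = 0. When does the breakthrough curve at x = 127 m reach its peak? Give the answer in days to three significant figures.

For the 1D instantaneous-source solution, setting ∂C/∂t = 0 at fixed x gives v²t² + 2Dt − x² = 0, so t = (√(D² + v²x²) − D)/v².
√(D² + v²x²) = √(0.0664² + 0.396² × 127²) = 50.29; v² = 0.156816.
t = (50.29 − 0.0664)/0.156816 = 320 days (vs. the pure-advection estimate x/v = 321 d).

320 days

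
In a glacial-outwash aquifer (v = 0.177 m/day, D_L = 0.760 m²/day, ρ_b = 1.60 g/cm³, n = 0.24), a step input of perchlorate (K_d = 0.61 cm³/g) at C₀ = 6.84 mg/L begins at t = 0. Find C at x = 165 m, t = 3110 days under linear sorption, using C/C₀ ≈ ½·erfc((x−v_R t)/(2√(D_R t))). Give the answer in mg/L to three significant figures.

0.222 mg/L

Retardation factor R = 1 + ρ_b·K_d/n = 1 + 1.60 × 0.61/0.24 = 5.067.
Sorption retards both mechanisms: v_R = v/R = 0.03493 m/day, D_R = D/R = 0.1500 m²/day.
v_R·t = 0.03493 × 3110 = 108.6323 m; 2√(D_R t) = 43.20 m; argument = (165 − 108.6323)/43.20 = 1.305.
C = C₀ × ½·erfc(1.305) = 6.84 × 0.03248 = 0.222 mg/L.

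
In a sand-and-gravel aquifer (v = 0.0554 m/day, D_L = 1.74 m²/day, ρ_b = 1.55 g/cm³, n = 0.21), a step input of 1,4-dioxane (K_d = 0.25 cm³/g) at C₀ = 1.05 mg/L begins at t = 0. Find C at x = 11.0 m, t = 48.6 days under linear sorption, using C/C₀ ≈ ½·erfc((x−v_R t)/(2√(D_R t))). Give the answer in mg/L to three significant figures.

Retardation factor R = 1 + ρ_b·K_d/n = 1 + 1.55 × 0.25/0.21 = 2.845.
Sorption retards both mechanisms: v_R = v/R = 0.01947 m/day, D_R = D/R = 0.6116 m²/day.
v_R·t = 0.01947 × 48.6 = 0.946242 m; 2√(D_R t) = 10.90 m; argument = (11.0 − 0.946242)/10.90 = 0.9224.
C = C₀ × ½·erfc(0.9224) = 1.05 × 0.09604 = 0.101 mg/L.

0.101 mg/L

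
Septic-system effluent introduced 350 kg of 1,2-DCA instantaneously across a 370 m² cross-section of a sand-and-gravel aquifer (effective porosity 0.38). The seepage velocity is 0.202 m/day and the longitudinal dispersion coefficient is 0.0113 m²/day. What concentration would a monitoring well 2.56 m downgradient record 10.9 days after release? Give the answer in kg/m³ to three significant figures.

1.54 kg/m³

For an instantaneous plane source, C(x,t) = M/(n_e·A·√(4πDt)) · exp(−(x−vt)²/(4Dt)), with n_e·A the pore (flow) area.
Plume center vt = 0.202 × 10.9 = 2.2018 m, so the well at 2.56 m is 0.3582 m downgradient of the peak.
√(4πDt) = 1.244 m, giving peak height M/(n_e·A·√(4πDt)) = 350/(0.38 × 370 × 1.244) = 2.001 kg/m³.
(x−vt)²/(4Dt) = (0.3582)²/(4 × 0.0113 × 10.9) = 0.2604; exp(−0.2604) = 0.7707.
C = 2.001 × 0.7707 = 1.54 kg/m³.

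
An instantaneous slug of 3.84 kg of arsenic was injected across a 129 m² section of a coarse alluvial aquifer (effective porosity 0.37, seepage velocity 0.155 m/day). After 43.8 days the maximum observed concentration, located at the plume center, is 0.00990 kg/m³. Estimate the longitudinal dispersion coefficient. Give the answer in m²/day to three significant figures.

0.120 m²/day

At the plume center C_max = M/(n_e·A·√(4πDt)), so D = M²/(4πt·(n_e·A·C_max)²).
n_e·A·C_max = 0.37 × 129 × 0.00990 = 0.4725 kg/m.
D = 3.84²/(4π × 43.8 × 0.4725²) = 0.120 m²/day.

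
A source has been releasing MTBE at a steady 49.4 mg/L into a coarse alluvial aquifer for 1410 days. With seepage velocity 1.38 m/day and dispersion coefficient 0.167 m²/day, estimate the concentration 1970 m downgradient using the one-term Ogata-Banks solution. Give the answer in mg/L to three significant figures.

For a continuous step input, C/C₀ ≈ ½·erfc((x−vt)/(2√(Dt))).
vt = 1.38 × 1410 = 1945.8 m and 2√(Dt) = 2√(0.167 × 1410) = 30.69 m.
Argument (x−vt)/(2√(Dt)) = (1970 − 1945.8)/30.69 = 0.7885; ½·erfc(0.7885) = 0.1324.
C = 49.4 × 0.1324 = 6.54 mg/L.

6.54 mg/L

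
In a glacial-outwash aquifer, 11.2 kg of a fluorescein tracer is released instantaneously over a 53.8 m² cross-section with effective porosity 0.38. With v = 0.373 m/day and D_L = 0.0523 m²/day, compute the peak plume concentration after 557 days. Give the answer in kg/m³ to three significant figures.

0.0286 kg/m³

The peak of an instantaneous 1D plume sits at x = vt; there the Gaussian factor is 1 and C_max = M/(n_e·A·√(4πDt)), where n_e·A is the pore area the mass is dissolved in.
√(4πDt) = √(4π × 0.0523 × 557) = 19.13 m, so C_max = 11.2/(0.38 × 53.8 × 19.13) = 0.0286 kg/m³.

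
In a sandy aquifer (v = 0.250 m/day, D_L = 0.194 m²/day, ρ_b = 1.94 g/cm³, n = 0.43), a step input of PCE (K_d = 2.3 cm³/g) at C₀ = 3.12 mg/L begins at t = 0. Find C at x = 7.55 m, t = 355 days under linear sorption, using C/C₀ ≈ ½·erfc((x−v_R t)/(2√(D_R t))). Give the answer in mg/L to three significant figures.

Retardation factor R = 1 + ρ_b·K_d/n = 1 + 1.94 × 2.3/0.43 = 11.38.
Sorption retards both mechanisms: v_R = v/R = 0.02197 m/day, D_R = D/R = 0.01705 m²/day.
v_R·t = 0.02197 × 355 = 7.79935 m; 2√(D_R t) = 4.920 m; argument = (7.55 − 7.79935)/4.920 = -0.05068.
C = C₀ × ½·erfc(-0.05068) = 3.12 × 0.5286 = 1.65 mg/L.

1.65 mg/L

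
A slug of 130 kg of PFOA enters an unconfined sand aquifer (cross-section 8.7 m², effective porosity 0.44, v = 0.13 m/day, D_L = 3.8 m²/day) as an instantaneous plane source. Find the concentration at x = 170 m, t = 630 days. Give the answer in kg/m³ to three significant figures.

For an instantaneous plane source, C(x,t) = M/(n_e·A·√(4πDt)) · exp(−(x−vt)²/(4Dt)), with n_e·A the pore (flow) area.
Plume center vt = 0.13 × 630 = 81.9 m, so the well at 170 m is 88.1 m downgradient of the peak.
√(4πDt) = 173.4 m, giving peak height M/(n_e·A·√(4πDt)) = 130/(0.44 × 8.7 × 173.4) = 0.1958 kg/m³.
(x−vt)²/(4Dt) = (88.1)²/(4 × 3.8 × 630) = 0.8105; exp(−0.8105) = 0.4446.
C = 0.1958 × 0.4446 = 0.0871 kg/m³.

0.0871 kg/m³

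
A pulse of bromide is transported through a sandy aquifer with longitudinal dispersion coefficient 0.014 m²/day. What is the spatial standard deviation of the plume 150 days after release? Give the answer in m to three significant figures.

Dispersive spreading gives a Gaussian with σ² = 2Dt; advection only shifts the center.
σ = √(2 × 0.014 × 150) = 2.05 m.

2.05 m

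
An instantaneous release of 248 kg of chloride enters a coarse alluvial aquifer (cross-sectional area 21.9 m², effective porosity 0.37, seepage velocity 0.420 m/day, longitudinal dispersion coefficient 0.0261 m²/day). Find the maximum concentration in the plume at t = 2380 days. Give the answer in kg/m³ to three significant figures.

The peak of an instantaneous 1D plume sits at x = vt; there the Gaussian factor is 1 and C_max = M/(n_e·A·√(4πDt)), where n_e·A is the pore area the mass is dissolved in.
√(4πDt) = √(4π × 0.0261 × 2380) = 27.94 m, so C_max = 248/(0.37 × 21.9 × 27.94) = 1.10 kg/m³.

1.10 kg/m³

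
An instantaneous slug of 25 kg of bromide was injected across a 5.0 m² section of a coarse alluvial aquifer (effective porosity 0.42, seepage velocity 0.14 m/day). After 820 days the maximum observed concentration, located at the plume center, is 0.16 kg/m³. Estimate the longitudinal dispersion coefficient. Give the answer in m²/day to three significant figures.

0.537 m²/day

At the plume center C_max = M/(n_e·A·√(4πDt)), so D = M²/(4πt·(n_e·A·C_max)²).
n_e·A·C_max = 0.42 × 5.0 × 0.16 = 0.3360 kg/m.
D = 25²/(4π × 820 × 0.3360²) = 0.537 m²/day.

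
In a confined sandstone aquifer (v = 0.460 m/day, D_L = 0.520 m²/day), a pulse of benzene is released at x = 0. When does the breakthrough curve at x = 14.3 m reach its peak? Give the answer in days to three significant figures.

28.7 days

For the 1D instantaneous-source solution, setting ∂C/∂t = 0 at fixed x gives v²t² + 2Dt − x² = 0, so t = (√(D² + v²x²) − D)/v².
√(D² + v²x²) = √(0.520² + 0.460² × 14.3²) = 6.599; v² = 0.2116.
t = (6.599 − 0.520)/0.2116 = 28.7 days (vs. the pure-advection estimate x/v = 31.1 d).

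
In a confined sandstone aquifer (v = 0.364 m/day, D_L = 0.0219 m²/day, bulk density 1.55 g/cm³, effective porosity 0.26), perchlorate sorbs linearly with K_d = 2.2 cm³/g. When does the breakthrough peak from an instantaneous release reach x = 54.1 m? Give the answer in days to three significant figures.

2100 days

Retardation factor R = 1 + ρ_b·K_d/n = 1 + 1.55 × 2.2/0.26 = 14.12.
Sorption retards both mechanisms: v_R = v/R = 0.02578 m/day, D_R = D/R = 0.001551 m²/day.
Peak time from v_R²t² + 2D_R t − x² = 0: t = (√(D_R² + v_R²x²) − D_R)/v_R².
√(D_R² + v_R²x²) = √(0.001551² + 0.02578² × 54.1²) = 1.395; v_R² = 0.0006646.
t = (1.395 − 0.001551)/0.0006646 = 2100 days.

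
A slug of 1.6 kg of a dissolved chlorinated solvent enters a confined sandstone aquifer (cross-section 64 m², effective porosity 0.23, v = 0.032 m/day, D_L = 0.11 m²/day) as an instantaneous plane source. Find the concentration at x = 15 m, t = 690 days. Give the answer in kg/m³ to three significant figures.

For an instantaneous plane source, C(x,t) = M/(n_e·A·√(4πDt)) · exp(−(x−vt)²/(4Dt)), with n_e·A the pore (flow) area.
Plume center vt = 0.032 × 690 = 22.08 m, so the well at 15 m is 7.08 m upgradient of the peak.
√(4πDt) = 30.88 m, giving peak height M/(n_e·A·√(4πDt)) = 1.6/(0.23 × 64 × 30.88) = 0.003520 kg/m³.
(x−vt)²/(4Dt) = (-7.08)²/(4 × 0.11 × 690) = 0.1651; exp(−0.1651) = 0.8478.
C = 0.003520 × 0.8478 = 0.00298 kg/m³.

0.00298 kg/m³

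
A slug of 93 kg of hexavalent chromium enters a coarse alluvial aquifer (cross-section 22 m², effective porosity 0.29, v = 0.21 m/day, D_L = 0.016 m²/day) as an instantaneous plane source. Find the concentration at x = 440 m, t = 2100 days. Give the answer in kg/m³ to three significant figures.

For an instantaneous plane source, C(x,t) = M/(n_e·A·√(4πDt)) · exp(−(x−vt)²/(4Dt)), with n_e·A the pore (flow) area.
Plume center vt = 0.21 × 2100 = 441 m, so the well at 440 m is 1 m upgradient of the peak.
√(4πDt) = 20.55 m, giving peak height M/(n_e·A·√(4πDt)) = 93/(0.29 × 22 × 20.55) = 0.7093 kg/m³.
(x−vt)²/(4Dt) = (-1)²/(4 × 0.016 × 2100) = 0.007440; exp(−0.007440) = 0.9926.
C = 0.7093 × 0.9926 = 0.704 kg/m³.

0.704 kg/m³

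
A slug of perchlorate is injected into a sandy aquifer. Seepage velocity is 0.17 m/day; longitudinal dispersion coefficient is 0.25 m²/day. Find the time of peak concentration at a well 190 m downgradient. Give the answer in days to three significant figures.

1110 days

For the 1D instantaneous-source solution, setting ∂C/∂t = 0 at fixed x gives v²t² + 2Dt − x² = 0, so t = (√(D² + v²x²) − D)/v².
√(D² + v²x²) = √(0.25² + 0.17² × 190²) = 32.30; v² = 0.0289.
t = (32.30 − 0.25)/0.0289 = 1110 days (vs. the pure-advection estimate x/v = 1120 d).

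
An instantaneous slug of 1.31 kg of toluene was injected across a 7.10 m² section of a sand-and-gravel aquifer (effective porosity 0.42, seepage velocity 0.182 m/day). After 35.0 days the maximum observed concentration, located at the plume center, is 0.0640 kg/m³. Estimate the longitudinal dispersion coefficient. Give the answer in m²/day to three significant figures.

0.107 m²/day

At the plume center C_max = M/(n_e·A·√(4πDt)), so D = M²/(4πt·(n_e·A·C_max)²).
n_e·A·C_max = 0.42 × 7.10 × 0.0640 = 0.1908 kg/m.
D = 1.31²/(4π × 35.0 × 0.1908²) = 0.107 m²/day.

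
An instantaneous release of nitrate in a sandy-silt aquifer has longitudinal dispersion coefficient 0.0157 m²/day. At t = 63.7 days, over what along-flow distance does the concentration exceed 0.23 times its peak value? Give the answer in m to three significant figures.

The plume is Gaussian with σ = √(2Dt) = √(2 × 0.0157 × 63.7) = 1.414 m.
C/C_peak = exp(−Δx²/(2σ²)) = 0.23 ⇒ Δx = σ·√(−2 ln 0.23) = 1.414 × 1.714 = 2.424 m.
Width = 2Δx = 4.85 m.

4.85 m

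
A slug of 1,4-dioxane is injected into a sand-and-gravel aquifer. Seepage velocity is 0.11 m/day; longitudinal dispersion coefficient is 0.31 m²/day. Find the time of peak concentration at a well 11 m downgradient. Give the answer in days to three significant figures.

77.6 days

For the 1D instantaneous-source solution, setting ∂C/∂t = 0 at fixed x gives v²t² + 2Dt − x² = 0, so t = (√(D² + v²x²) − D)/v².
√(D² + v²x²) = √(0.31² + 0.11² × 11²) = 1.249; v² = 0.0121.
t = (1.249 − 0.31)/0.0121 = 77.6 days (vs. the pure-advection estimate x/v = 100 d).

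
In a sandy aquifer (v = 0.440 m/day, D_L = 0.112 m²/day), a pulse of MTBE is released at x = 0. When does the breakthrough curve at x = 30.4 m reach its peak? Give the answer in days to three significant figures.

68.5 days

For the 1D instantaneous-source solution, setting ∂C/∂t = 0 at fixed x gives v²t² + 2Dt − x² = 0, so t = (√(D² + v²x²) − D)/v².
√(D² + v²x²) = √(0.112² + 0.440² × 30.4²) = 13.38; v² = 0.1936.
t = (13.38 − 0.112)/0.1936 = 68.5 days (vs. the pure-advection estimate x/v = 69.1 d).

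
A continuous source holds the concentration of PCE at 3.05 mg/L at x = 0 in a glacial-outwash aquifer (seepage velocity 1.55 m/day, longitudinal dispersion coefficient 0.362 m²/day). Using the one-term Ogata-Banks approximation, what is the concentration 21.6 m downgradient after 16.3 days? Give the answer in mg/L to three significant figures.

For a continuous step input, C/C₀ ≈ ½·erfc((x−vt)/(2√(Dt))).
vt = 1.55 × 16.3 = 25.265 m and 2√(Dt) = 2√(0.362 × 16.3) = 4.858 m.
Argument (x−vt)/(2√(Dt)) = (21.6 − 25.265)/4.858 = -0.7544; ½·erfc(-0.7544) = 0.8570.
C = 3.05 × 0.8570 = 2.61 mg/L.

2.61 mg/L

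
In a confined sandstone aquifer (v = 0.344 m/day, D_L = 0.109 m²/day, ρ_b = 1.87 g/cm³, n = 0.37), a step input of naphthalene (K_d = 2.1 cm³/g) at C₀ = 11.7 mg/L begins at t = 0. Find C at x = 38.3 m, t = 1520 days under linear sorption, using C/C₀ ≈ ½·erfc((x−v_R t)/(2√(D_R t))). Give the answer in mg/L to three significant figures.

10.5 mg/L

Retardation factor R = 1 + ρ_b·K_d/n = 1 + 1.87 × 2.1/0.37 = 11.61.
Sorption retards both mechanisms: v_R = v/R = 0.02963 m/day, D_R = D/R = 0.009388 m²/day.
v_R·t = 0.02963 × 1520 = 45.0376 m; 2√(D_R t) = 7.555 m; argument = (38.3 − 45.0376)/7.555 = -0.8918.
C = C₀ × ½·erfc(-0.8918) = 11.7 × 0.8964 = 10.5 mg/L.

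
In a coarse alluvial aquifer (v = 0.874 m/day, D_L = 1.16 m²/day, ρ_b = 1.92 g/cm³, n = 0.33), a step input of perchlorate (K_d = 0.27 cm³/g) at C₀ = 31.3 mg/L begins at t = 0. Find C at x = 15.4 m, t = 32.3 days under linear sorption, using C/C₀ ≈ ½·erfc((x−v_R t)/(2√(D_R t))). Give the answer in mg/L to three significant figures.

Retardation factor R = 1 + ρ_b·K_d/n = 1 + 1.92 × 0.27/0.33 = 2.571.
Sorption retards both mechanisms: v_R = v/R = 0.3399 m/day, D_R = D/R = 0.4512 m²/day.
v_R·t = 0.3399 × 32.3 = 10.97877 m; 2√(D_R t) = 7.635 m; argument = (15.4 − 10.97877)/7.635 = 0.5791.
C = C₀ × ½·erfc(0.5791) = 31.3 × 0.2064 = 6.46 mg/L.

6.46 mg/L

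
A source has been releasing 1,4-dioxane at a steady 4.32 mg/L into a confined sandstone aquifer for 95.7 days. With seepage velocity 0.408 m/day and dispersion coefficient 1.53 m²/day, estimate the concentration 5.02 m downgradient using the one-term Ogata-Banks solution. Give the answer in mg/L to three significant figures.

4.22 mg/L

For a continuous step input, C/C₀ ≈ ½·erfc((x−vt)/(2√(Dt))).
vt = 0.408 × 95.7 = 39.0456 m and 2√(Dt) = 2√(1.53 × 95.7) = 24.20 m.
Argument (x−vt)/(2√(Dt)) = (5.02 − 39.0456)/24.20 = -1.406; ½·erfc(-1.406) = 0.9766.
C = 4.32 × 0.9766 = 4.22 mg/L.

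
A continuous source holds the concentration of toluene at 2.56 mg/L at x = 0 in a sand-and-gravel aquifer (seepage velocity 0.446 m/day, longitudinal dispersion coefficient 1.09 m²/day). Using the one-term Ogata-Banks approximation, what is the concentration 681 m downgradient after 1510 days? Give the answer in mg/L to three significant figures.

1.15 mg/L

For a continuous step input, C/C₀ ≈ ½·erfc((x−vt)/(2√(Dt))).
vt = 0.446 × 1510 = 673.46 m and 2√(Dt) = 2√(1.09 × 1510) = 81.14 m.
Argument (x−vt)/(2√(Dt)) = (681 − 673.46)/81.14 = 0.09293; ½·erfc(0.09293) = 0.4477.
C = 2.56 × 0.4477 = 1.15 mg/L.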